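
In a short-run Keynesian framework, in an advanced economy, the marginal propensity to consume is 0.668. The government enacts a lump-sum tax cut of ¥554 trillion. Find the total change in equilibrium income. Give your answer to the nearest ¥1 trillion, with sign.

+¥1,115 trillion

A lump-sum tax change of −¥554 trillion shifts disposable income by +¥554 trillion; first-round consumption changes by −c × ΔT = −0.668 × (−¥554 trillion) = +¥370.072 trillion.
Expenditure multiplier = 1/(1 − MPC) = 1/(1 − 0.668) = 1/0.332 ≈ 3.012.
The tax multiplier is −c × k ≈ −2.012, so ΔY = k × (−c·ΔT) = (+¥370.072 trillion) / 0.332 ≈ +¥1,115 trillion.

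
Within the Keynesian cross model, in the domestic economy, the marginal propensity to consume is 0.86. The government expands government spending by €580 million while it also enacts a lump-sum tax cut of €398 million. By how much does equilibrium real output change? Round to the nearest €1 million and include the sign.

Expenditure multiplier = 1/(1 − MPC) = 1/(1 − 0.86) = 1/0.14 ≈ 7.143.
ΔG contributes k·ΔG = (+€580 million) / 0.14 ≈ +€4,142.9 million.
ΔT of −€398 million changes first-round spending by −c·ΔT = +€342.28 million, contributing k·(−c·ΔT) = (+€342.28 million) / 0.14 ≈ +€2,444.9 million.
Net ΔY = k(ΔG − c·ΔT) = (+€922.28 million) / 0.14 ≈ +€6,588 million.

+€6,588 million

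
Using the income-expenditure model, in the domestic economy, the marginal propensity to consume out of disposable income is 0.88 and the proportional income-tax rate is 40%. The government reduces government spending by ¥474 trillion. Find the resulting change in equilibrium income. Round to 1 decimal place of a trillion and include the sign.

Spending multiplier = 1/(1 − c(1−t)) = 1/(1 − 0.88×0.6) = 1/0.472 ≈ 2.119.
ΔY = k × ΔG = (−¥474 trillion) / 0.472 ≈ −¥1,004.2 trillion.

−¥1,004.2 trillion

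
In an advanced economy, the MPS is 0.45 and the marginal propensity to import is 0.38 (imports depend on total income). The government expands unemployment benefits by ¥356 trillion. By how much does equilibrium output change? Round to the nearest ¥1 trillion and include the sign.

MPC = 1 − MPS = 1 − 0.45 = 0.55.
The transfer change shifts disposable income by +¥356 trillion, so first-round consumption changes by c·ΔTR = 0.55 × (+¥356 trillion) = +¥195.8 trillion.
Expenditure multiplier = 1/(1 − c + m) = 1/(1 − 0.55 + 0.38) = 1/0.83 ≈ 1.205.
The transfer multiplier is c × k ≈ 0.663, so ΔY = k × (c·ΔTR) = (+¥195.8 trillion) / 0.83 ≈ +¥236 trillion.

+¥236 trillion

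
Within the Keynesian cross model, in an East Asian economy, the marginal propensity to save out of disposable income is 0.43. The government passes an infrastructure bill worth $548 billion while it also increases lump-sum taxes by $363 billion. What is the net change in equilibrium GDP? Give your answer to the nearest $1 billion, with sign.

MPC = 1 − MPS = 1 − 0.43 = 0.57.
Expenditure multiplier = 1/(1 − MPC) = 1/(1 − 0.57) = 1/0.43 ≈ 2.326.
ΔG contributes k·ΔG = (+$548 billion) / 0.43 ≈ +$1,274.4 billion.
ΔT of +$363 billion changes first-round spending by −c·ΔT = −$206.91 billion, contributing k·(−c·ΔT) = (−$206.91 billion) / 0.43 ≈ −$481.2 billion.
Net ΔY = k(ΔG − c·ΔT) = (+$341.09 billion) / 0.43 ≈ +$793 billion.

+$793 billion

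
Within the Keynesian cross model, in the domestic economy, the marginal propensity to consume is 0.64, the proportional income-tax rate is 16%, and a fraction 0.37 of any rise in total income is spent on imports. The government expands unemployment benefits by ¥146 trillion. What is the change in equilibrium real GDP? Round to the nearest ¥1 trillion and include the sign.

The transfer change shifts disposable income by +¥146 trillion, so first-round consumption changes by c·ΔTR = 0.64 × (+¥146 trillion) = +¥93.44 trillion.
Expenditure multiplier = 1/(1 − c(1−t) + m) = 1/(1 − 0.64×0.84 + 0.37) = 1/0.8324 ≈ 1.201.
The transfer multiplier is c × k ≈ 0.769, so ΔY = k × (c·ΔTR) = (+¥93.44 trillion) / 0.8324 ≈ +¥112 trillion.

+¥112 trillion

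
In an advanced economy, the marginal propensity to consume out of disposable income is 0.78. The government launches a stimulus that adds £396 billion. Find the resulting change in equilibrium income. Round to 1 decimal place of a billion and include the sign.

+£1,800.0 billion

Expenditure multiplier = 1/(1 − MPC) = 1/(1 − 0.78) = 1/0.22 ≈ 4.545.
ΔY = k × ΔG = (+£396 billion) / 0.22 = +£1,800 billion.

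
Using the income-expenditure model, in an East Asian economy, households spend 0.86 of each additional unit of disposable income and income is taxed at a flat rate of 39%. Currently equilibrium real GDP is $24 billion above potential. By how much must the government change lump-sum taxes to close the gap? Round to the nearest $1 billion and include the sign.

Spending multiplier = 1/(1 − c(1−t)) = 1/(1 − 0.86×0.61) = 1/0.4754 ≈ 2.103.
Tax multiplier = −c·k = −0.86/0.4754 ≈ −1.809. Need ΔY = −$24 billion, so ΔT = ΔY/(−c·k) = −(−$24 billion) × 0.4754 / 0.86 ≈ +$13 billion.
The government should raise lump-sum taxes by $13 billion.

+$13 billion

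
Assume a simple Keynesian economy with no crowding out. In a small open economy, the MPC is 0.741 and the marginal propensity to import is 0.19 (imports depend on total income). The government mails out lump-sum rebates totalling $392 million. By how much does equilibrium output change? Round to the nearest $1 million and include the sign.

A lump-sum tax change of −$392 million shifts disposable income by +$392 million; first-round consumption changes by −c × ΔT = −0.741 × (−$392 million) = +$290.472 million.
Expenditure multiplier = 1/(1 − c + m) = 1/(1 − 0.741 + 0.19) = 1/0.449 ≈ 2.227.
The tax multiplier is −c × k ≈ −1.65, so ΔY = k × (−c·ΔT) = (+$290.472 million) / 0.449 ≈ +$647 million.

+$647 million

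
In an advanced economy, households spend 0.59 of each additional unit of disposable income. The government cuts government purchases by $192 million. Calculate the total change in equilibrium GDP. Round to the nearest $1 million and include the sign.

−$468 million

Expenditure multiplier = 1/(1 − MPC) = 1/(1 − 0.59) = 1/0.41 ≈ 2.439.
ΔY = k × ΔG = (−$192 million) / 0.41 ≈ −$468 million.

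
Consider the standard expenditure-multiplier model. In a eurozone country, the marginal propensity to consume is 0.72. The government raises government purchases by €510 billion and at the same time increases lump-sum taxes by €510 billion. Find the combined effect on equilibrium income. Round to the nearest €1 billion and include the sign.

Expenditure multiplier = 1/(1 − MPC) = 1/(1 − 0.72) = 1/0.28 ≈ 3.571.
ΔG contributes k·ΔG = (+€510 billion) / 0.28 ≈ +€1,821.4 billion.
ΔT of +€510 billion changes first-round spending by −c·ΔT = −€367.2 billion, contributing k·(−c·ΔT) = (−€367.2 billion) / 0.28 ≈ −€1,311.4 billion.
With ΔG = ΔT and no other leakages, the balanced-budget multiplier is 1, so ΔY = ΔG = +€510 billion.

+€510 billion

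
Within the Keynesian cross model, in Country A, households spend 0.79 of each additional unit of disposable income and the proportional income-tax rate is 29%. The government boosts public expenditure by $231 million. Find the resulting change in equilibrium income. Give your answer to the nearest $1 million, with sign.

+$526 million

Government-spending multiplier = 1/(1 − c(1−t)) = 1/(1 − 0.79×0.71) = 1/0.4391 ≈ 2.277.
ΔY = k × ΔG = (+$231 million) / 0.4391 ≈ +$526 million.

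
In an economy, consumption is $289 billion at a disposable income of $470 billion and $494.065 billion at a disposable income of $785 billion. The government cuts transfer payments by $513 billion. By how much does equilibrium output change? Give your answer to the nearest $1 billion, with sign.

MPC = ΔC/ΔYd = (494.065 − 289)/(785 − 470) = 205.065/315 = 0.651.
The transfer change shifts disposable income by −$513 billion, so first-round consumption changes by c·ΔTR = 0.651 × (−$513 billion) = −$333.963 billion.
Expenditure multiplier = 1/(1 − MPC) = 1/(1 − 0.651) = 1/0.349 ≈ 2.865.
The transfer multiplier is c × k ≈ 1.865, so ΔY = k × (c·ΔTR) = (−$333.963 billion) / 0.349 ≈ −$957 billion.

−$957 billion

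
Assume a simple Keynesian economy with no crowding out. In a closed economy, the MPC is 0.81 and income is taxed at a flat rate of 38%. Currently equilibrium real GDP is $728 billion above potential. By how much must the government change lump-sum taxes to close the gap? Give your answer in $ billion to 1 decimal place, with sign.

Spending multiplier = 1/(1 − c(1−t)) = 1/(1 − 0.81×0.62) = 1/0.4978 ≈ 2.009.
Tax multiplier = −c·k = −0.81/0.4978 ≈ −1.627. Need ΔY = −$728 billion, so ΔT = ΔY/(−c·k) = −(−$728 billion) × 0.4978 / 0.81 ≈ +$447.4 billion.
The government should raise lump-sum taxes by $447.4 billion.

+$447.4 billion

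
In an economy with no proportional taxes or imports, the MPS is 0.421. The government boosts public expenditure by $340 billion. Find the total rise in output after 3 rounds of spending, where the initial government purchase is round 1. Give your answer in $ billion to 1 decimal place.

MPC = 1 − MPS = 1 − 0.421 = 0.579.
Round 1 adds ΔG = $340 billion; each later round is MPC = 0.579 times the previous.
After 3 rounds: 340 + 196.86 + 113.98194 = ΔG·(1 − c^3)/(1 − c) = 340 × (1 − 0.194104539)/0.421 ≈ $650.8 billion.

$650.8 billion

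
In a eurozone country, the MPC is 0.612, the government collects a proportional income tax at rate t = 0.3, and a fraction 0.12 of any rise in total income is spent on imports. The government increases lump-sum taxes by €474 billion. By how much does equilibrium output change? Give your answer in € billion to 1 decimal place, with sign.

A lump-sum tax change of +€474 billion shifts disposable income by −€474 billion; first-round consumption changes by −c × ΔT = −0.612 × (+€474 billion) = −€290.088 billion.
Expenditure multiplier = 1/(1 − c(1−t) + m) = 1/(1 − 0.612×0.7 + 0.12) = 1/0.6916 ≈ 1.446.
The tax multiplier is −c × k ≈ −0.885, so ΔY = k × (−c·ΔT) = (−€290.088 billion) / 0.6916 ≈ −€419.4 billion.

−€419.4 billion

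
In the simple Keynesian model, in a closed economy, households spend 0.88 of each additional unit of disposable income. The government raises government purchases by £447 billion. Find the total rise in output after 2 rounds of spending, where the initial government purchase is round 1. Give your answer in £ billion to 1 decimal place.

£840.4 billion

Round 1 adds ΔG = £447 billion; each later round is MPC = 0.88 times the previous.
After 2 rounds: 447 + 393.36 = ΔG·(1 − c^2)/(1 − c) = 447 × (1 − 0.7744)/0.12 ≈ £840.4 billion.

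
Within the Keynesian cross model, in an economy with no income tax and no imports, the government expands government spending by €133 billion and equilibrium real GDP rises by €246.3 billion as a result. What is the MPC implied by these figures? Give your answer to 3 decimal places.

Implied spending multiplier k = ΔY/ΔG = 246.3/133 ≈ 1.8519.
Since k = 1/(1 − MPC), MPC = 1 − 1/k = 1 − ΔG/ΔY = 1 − 133/246.3 ≈ 0.460.

0.460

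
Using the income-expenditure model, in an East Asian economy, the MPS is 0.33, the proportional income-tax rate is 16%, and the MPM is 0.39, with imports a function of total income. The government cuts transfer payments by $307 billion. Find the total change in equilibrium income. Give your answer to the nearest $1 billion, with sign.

−$249 billion

MPC = 1 − MPS = 1 − 0.33 = 0.67.
The transfer change shifts disposable income by −$307 billion, so first-round consumption changes by c·ΔTR = 0.67 × (−$307 billion) = −$205.69 billion.
Expenditure multiplier = 1/(1 − c(1−t) + m) = 1/(1 − 0.67×0.84 + 0.39) = 1/0.8272 ≈ 1.209.
The transfer multiplier is c × k ≈ 0.81, so ΔY = k × (c·ΔTR) = (−$205.69 billion) / 0.8272 ≈ −$249 billion.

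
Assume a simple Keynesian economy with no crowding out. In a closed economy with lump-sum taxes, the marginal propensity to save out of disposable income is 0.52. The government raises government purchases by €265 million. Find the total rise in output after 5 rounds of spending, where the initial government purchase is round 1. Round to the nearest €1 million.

€497 million

MPC = 1 − MPS = 1 − 0.52 = 0.48.
Round 1 adds ΔG = €265 million; each later round is MPC = 0.48 times the previous.
After 5 rounds: 265 + 127.2 + 61.056 + 29.30688 + 14.0673024 = ΔG·(1 − c^5)/(1 − c) = 265 × (1 − 0.0254803968)/0.52 ≈ €497 million.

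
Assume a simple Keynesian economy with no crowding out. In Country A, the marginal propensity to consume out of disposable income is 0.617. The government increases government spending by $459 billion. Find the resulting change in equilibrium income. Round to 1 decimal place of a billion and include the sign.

+$1,198.4 billion

Expenditure multiplier = 1/(1 − MPC) = 1/(1 − 0.617) = 1/0.383 ≈ 2.611.
ΔY = k × ΔG = (+$459 billion) / 0.383 ≈ +$1,198.4 billion.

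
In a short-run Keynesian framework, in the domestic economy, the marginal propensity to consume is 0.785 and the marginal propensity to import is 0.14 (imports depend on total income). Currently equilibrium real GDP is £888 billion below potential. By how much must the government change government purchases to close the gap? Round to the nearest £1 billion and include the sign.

+£315 billion

Spending multiplier = 1/(1 − c + m) = 1/(1 − 0.785 + 0.14) = 1/0.355 ≈ 2.817.
Need ΔY = +£888 billion, so ΔG = ΔY/k = (+£888 billion) × 0.355 ≈ +£315 billion.
The government should increase government purchases by £315 billion.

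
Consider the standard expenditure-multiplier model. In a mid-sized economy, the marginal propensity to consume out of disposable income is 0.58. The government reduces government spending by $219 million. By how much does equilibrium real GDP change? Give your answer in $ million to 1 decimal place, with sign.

−$521.4 million

Government-spending multiplier = 1/(1 − MPC) = 1/(1 − 0.58) = 1/0.42 ≈ 2.381.
ΔY = k × ΔG = (−$219 million) / 0.42 ≈ −$521.4 million.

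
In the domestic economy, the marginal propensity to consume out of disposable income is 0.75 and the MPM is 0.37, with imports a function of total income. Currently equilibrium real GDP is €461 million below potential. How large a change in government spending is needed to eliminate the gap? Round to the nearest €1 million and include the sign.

Spending multiplier = 1/(1 − c + m) = 1/(1 − 0.75 + 0.37) = 1/0.62 ≈ 1.613.
Need ΔY = +€461 million, so ΔG = ΔY/k = (+€461 million) × 0.62 ≈ +€286 million.
The government should increase government spending by €286 million.

+€286 million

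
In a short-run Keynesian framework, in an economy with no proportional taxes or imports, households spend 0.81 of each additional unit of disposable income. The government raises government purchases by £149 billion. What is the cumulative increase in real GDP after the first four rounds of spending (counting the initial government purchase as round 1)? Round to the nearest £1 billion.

£447 billion

Round 1 adds ΔG = £149 billion; each later round is MPC = 0.81 times the previous.
After 4 rounds: 149 + 120.69 + 97.7589 + 79.184709 = ΔG·(1 − c^4)/(1 − c) = 149 × (1 − 0.43046721)/0.19 ≈ £447 billion.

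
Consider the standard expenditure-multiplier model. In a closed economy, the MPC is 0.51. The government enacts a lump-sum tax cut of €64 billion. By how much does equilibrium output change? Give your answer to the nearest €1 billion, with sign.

+€67 billion

A lump-sum tax change of −€64 billion shifts disposable income by +€64 billion; first-round consumption changes by −c × ΔT = −0.51 × (−€64 billion) = +€32.64 billion.
Expenditure multiplier = 1/(1 − MPC) = 1/(1 − 0.51) = 1/0.49 ≈ 2.041.
The tax multiplier is −c × k ≈ −1.041, so ΔY = k × (−c·ΔT) = (+€32.64 billion) / 0.49 ≈ +€67 billion.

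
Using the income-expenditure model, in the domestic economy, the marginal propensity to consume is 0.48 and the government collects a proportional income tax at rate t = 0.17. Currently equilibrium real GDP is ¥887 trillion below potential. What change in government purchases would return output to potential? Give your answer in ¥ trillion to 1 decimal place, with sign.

Spending multiplier = 1/(1 − c(1−t)) = 1/(1 − 0.48×0.83) = 1/0.6016 ≈ 1.662.
Need ΔY = +¥887 trillion, so ΔG = ΔY/k = (+¥887 trillion) × 0.6016 ≈ +¥533.6 trillion.
The government should increase government purchases by ¥533.6 trillion.

+¥533.6 trillion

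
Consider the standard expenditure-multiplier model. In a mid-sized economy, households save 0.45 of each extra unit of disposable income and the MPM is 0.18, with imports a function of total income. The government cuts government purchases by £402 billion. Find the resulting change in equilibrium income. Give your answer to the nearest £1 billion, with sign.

MPC = 1 − MPS = 1 − 0.45 = 0.55.
Spending multiplier = 1/(1 − c + m) = 1/(1 − 0.55 + 0.18) = 1/0.63 ≈ 1.587.
ΔY = k × ΔG = (−£402 billion) / 0.63 ≈ −£638 billion.

−£638 billion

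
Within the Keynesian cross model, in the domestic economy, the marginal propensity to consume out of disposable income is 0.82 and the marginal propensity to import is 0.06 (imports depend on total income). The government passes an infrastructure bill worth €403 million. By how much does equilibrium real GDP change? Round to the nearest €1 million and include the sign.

Expenditure multiplier = 1/(1 − c + m) = 1/(1 − 0.82 + 0.06) = 1/0.24 ≈ 4.167.
ΔY = k × ΔG = (+€403 million) / 0.24 ≈ +€1,679 million.

+€1,679 million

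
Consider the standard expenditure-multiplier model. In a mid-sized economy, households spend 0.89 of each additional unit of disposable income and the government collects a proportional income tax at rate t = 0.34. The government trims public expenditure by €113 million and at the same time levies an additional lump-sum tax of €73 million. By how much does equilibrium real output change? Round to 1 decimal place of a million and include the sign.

−€431.3 million

Expenditure multiplier = 1/(1 − c(1−t)) = 1/(1 − 0.89×0.66) = 1/0.4126 ≈ 2.424.
ΔG contributes k·ΔG = (−€113 million) / 0.4126 ≈ −€273.9 million.
ΔT of +€73 million changes first-round spending by −c·ΔT = −€64.97 million, contributing k·(−c·ΔT) = (−€64.97 million) / 0.4126 ≈ −€157.5 million.
Net ΔY = k(ΔG − c·ΔT) = (−€177.97 million) / 0.4126 ≈ −€431.3 million.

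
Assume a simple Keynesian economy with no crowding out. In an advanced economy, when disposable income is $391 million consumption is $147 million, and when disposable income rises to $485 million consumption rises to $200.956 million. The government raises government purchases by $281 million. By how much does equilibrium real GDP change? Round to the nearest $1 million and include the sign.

MPC = ΔC/ΔYd = (200.956 − 147)/(485 − 391) = 53.956/94 = 0.574.
Spending multiplier = 1/(1 − MPC) = 1/(1 − 0.574) = 1/0.426 ≈ 2.347.
ΔY = k × ΔG = (+$281 million) / 0.426 ≈ +$660 million.

+$660 million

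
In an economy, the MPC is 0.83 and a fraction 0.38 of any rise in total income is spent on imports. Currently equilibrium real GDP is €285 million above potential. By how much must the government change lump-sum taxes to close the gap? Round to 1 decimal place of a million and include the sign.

Spending multiplier = 1/(1 − c + m) = 1/(1 − 0.83 + 0.38) = 1/0.55 ≈ 1.818.
Tax multiplier = −c·k = −0.83/0.55 ≈ −1.509. Need ΔY = −€285 million, so ΔT = ΔY/(−c·k) = −(−€285 million) × 0.55 / 0.83 ≈ +€188.9 million.
The government should raise lump-sum taxes by €188.9 million.

+€188.9 million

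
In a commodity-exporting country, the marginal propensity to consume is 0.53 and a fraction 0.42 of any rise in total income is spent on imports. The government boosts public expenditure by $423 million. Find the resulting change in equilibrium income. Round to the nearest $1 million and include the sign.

Government-spending multiplier = 1/(1 − c + m) = 1/(1 − 0.53 + 0.42) = 1/0.89 ≈ 1.124.
ΔY = k × ΔG = (+$423 million) / 0.89 ≈ +$475 million.

+$475 million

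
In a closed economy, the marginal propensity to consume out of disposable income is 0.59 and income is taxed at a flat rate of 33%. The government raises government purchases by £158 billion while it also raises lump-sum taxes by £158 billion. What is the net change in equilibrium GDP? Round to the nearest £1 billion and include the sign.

+£107 billion

Expenditure multiplier = 1/(1 − c(1−t)) = 1/(1 − 0.59×0.67) = 1/0.6047 ≈ 1.654.
ΔG contributes k·ΔG = (+£158 billion) / 0.6047 ≈ +£261.3 billion.
ΔT of +£158 billion changes first-round spending by −c·ΔT = −£93.22 billion, contributing k·(−c·ΔT) = (−£93.22 billion) / 0.6047 ≈ −£154.2 billion.
Net ΔY = k(ΔG − c·ΔT) = (+£64.78 billion) / 0.6047 ≈ +£107 billion.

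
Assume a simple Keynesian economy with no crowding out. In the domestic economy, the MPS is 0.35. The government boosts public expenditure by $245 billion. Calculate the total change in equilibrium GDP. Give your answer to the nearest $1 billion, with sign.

MPC = 1 − MPS = 1 − 0.35 = 0.65.
Government-spending multiplier = 1/(1 − MPC) = 1/(1 − 0.65) = 1/0.35 ≈ 2.857.
ΔY = k × ΔG = (+$245 billion) / 0.35 = +$700 billion.

+$700 billion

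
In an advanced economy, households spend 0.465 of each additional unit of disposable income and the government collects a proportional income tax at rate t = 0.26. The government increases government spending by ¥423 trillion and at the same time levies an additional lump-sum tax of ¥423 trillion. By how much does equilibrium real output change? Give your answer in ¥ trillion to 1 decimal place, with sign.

+¥345.0 trillion

Expenditure multiplier = 1/(1 − c(1−t)) = 1/(1 − 0.465×0.74) = 1/0.6559 ≈ 1.525.
ΔG contributes k·ΔG = (+¥423 trillion) / 0.6559 ≈ +¥644.9 trillion.
ΔT of +¥423 trillion changes first-round spending by −c·ΔT = −¥196.695 trillion, contributing k·(−c·ΔT) = (−¥196.695 trillion) / 0.6559 ≈ −¥299.9 trillion.
Net ΔY = k(ΔG − c·ΔT) = (+¥226.305 trillion) / 0.6559 ≈ +¥345 trillion.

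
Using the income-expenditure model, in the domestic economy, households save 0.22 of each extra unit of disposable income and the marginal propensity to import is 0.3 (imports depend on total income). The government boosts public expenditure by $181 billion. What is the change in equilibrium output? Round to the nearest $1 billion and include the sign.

+$348 billion

MPC = 1 − MPS = 1 − 0.22 = 0.78.
Government-spending multiplier = 1/(1 − c + m) = 1/(1 − 0.78 + 0.3) = 1/0.52 ≈ 1.923.
ΔY = k × ΔG = (+$181 billion) / 0.52 ≈ +$348 billion.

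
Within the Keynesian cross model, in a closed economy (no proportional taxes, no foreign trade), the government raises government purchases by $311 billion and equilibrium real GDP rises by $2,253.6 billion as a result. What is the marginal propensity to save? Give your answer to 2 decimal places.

Implied spending multiplier k = ΔY/ΔG = 2,253.6/311 ≈ 7.2463.
Since k = 1/(1 − MPC), MPC = 1 − 1/k = 1 − ΔG/ΔY = 1 − 311/2,253.6 ≈ 0.86.
MPS = 1 − MPC = 0.14.

0.14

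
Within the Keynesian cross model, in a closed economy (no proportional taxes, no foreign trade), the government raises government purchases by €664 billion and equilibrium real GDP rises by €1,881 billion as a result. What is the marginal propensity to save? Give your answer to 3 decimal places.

0.353

Implied spending multiplier k = ΔY/ΔG = 1,881/664 ≈ 2.8328.
Since k = 1/(1 − MPC), MPC = 1 − 1/k = 1 − ΔG/ΔY = 1 − 664/1,881 ≈ 0.647.
MPS = 1 − MPC = 0.353.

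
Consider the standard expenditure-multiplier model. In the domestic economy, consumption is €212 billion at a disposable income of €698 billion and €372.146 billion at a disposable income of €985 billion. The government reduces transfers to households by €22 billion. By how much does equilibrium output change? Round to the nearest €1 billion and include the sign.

−€28 billion

MPC = ΔC/ΔYd = (372.146 − 212)/(985 − 698) = 160.146/287 = 0.558.
The transfer change shifts disposable income by −€22 billion, so first-round consumption changes by c·ΔTR = 0.558 × (−€22 billion) = −€12.276 billion.
Expenditure multiplier = 1/(1 − MPC) = 1/(1 − 0.558) = 1/0.442 ≈ 2.262.
The transfer multiplier is c × k ≈ 1.262, so ΔY = k × (c·ΔTR) = (−€12.276 billion) / 0.442 ≈ −€28 billion.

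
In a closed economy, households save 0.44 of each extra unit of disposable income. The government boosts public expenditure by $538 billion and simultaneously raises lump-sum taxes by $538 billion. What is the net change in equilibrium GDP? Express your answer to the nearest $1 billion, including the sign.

MPC = 1 − MPS = 1 − 0.44 = 0.56.
Expenditure multiplier = 1/(1 − MPC) = 1/(1 − 0.56) = 1/0.44 ≈ 2.273.
ΔG contributes k·ΔG = (+$538 billion) / 0.44 ≈ +$1,222.7 billion.
ΔT of +$538 billion changes first-round spending by −c·ΔT = −$301.28 billion, contributing k·(−c·ΔT) = (−$301.28 billion) / 0.44 ≈ −$684.7 billion.
With ΔG = ΔT and no other leakages, the balanced-budget multiplier is 1, so ΔY = ΔG = +$538 billion.

+$538 billion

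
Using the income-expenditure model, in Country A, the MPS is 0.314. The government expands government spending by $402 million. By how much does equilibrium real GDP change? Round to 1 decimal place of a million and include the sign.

MPC = 1 − MPS = 1 − 0.314 = 0.686.
Expenditure multiplier = 1/(1 − MPC) = 1/(1 − 0.686) = 1/0.314 ≈ 3.185.
ΔY = k × ΔG = (+$402 million) / 0.314 ≈ +$1,280.3 million.

+$1,280.3 million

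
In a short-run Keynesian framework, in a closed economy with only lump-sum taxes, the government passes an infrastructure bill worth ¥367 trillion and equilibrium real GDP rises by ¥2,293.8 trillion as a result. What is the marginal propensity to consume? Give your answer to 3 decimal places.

0.840

Implied spending multiplier k = ΔY/ΔG = 2,293.8/367 ≈ 6.2501.
Since k = 1/(1 − MPC), MPC = 1 − 1/k = 1 − ΔG/ΔY = 1 − 367/2,293.8 ≈ 0.840.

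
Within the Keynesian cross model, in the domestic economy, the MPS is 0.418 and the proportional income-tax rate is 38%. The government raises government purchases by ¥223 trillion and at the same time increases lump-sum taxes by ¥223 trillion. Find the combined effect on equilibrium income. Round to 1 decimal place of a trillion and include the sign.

+¥145.8 trillion

MPC = 1 − MPS = 1 − 0.418 = 0.582.
Expenditure multiplier = 1/(1 − c(1−t)) = 1/(1 − 0.582×0.62) = 1/0.63916 ≈ 1.565.
ΔG contributes k·ΔG = (+¥223 trillion) / 0.63916 ≈ +¥348.9 trillion.
ΔT of +¥223 trillion changes first-round spending by −c·ΔT = −¥129.786 trillion, contributing k·(−c·ΔT) = (−¥129.786 trillion) / 0.63916 ≈ −¥203.1 trillion.
Net ΔY = k(ΔG − c·ΔT) = (+¥93.214 trillion) / 0.63916 ≈ +¥145.8 trillion.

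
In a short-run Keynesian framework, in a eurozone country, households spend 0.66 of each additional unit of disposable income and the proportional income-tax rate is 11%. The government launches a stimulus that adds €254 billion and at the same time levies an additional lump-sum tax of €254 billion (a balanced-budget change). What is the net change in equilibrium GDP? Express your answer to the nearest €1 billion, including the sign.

+€209 billion

Expenditure multiplier = 1/(1 − c(1−t)) = 1/(1 − 0.66×0.89) = 1/0.4126 ≈ 2.424.
ΔG contributes k·ΔG = (+€254 billion) / 0.4126 ≈ +€615.6 billion.
ΔT of +€254 billion changes first-round spending by −c·ΔT = −€167.64 billion, contributing k·(−c·ΔT) = (−€167.64 billion) / 0.4126 ≈ −€406.3 billion.
Net ΔY = k(ΔG − c·ΔT) = (+€86.36 billion) / 0.4126 ≈ +€209 billion.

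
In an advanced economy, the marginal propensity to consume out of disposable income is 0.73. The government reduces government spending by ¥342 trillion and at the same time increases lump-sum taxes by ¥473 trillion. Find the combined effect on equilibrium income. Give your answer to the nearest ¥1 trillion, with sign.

−¥2,546 trillion

Expenditure multiplier = 1/(1 − MPC) = 1/(1 − 0.73) = 1/0.27 ≈ 3.704.
ΔG contributes k·ΔG = (−¥342 trillion) / 0.27 ≈ −¥1,266.7 trillion.
ΔT of +¥473 trillion changes first-round spending by −c·ΔT = −¥345.29 trillion, contributing k·(−c·ΔT) = (−¥345.29 trillion) / 0.27 ≈ −¥1,278.9 trillion.
Net ΔY = k(ΔG − c·ΔT) = (−¥687.29 trillion) / 0.27 ≈ −¥2,546 trillion.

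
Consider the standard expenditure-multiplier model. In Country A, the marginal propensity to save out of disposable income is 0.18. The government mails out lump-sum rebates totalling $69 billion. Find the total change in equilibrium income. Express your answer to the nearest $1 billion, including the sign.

+$314 billion

MPC = 1 − MPS = 1 − 0.18 = 0.82.
A lump-sum tax change of −$69 billion shifts disposable income by +$69 billion; first-round consumption changes by −c × ΔT = −0.82 × (−$69 billion) = +$56.58 billion.
Expenditure multiplier = 1/(1 − MPC) = 1/(1 − 0.82) = 1/0.18 ≈ 5.556.
The tax multiplier is −c × k ≈ −4.556, so ΔY = k × (−c·ΔT) = (+$56.58 billion) / 0.18 ≈ +$314 billion.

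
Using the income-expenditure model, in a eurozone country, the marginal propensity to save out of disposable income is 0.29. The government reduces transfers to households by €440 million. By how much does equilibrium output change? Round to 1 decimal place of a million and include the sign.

−€1,077.2 million

MPC = 1 − MPS = 1 − 0.29 = 0.71.
The transfer change shifts disposable income by −€440 million, so first-round consumption changes by c·ΔTR = 0.71 × (−€440 million) = −€312.4 million.
Expenditure multiplier = 1/(1 − MPC) = 1/(1 − 0.71) = 1/0.29 ≈ 3.448.
The transfer multiplier is c × k ≈ 2.448, so ΔY = k × (c·ΔTR) = (−€312.4 million) / 0.29 ≈ −€1,077.2 million.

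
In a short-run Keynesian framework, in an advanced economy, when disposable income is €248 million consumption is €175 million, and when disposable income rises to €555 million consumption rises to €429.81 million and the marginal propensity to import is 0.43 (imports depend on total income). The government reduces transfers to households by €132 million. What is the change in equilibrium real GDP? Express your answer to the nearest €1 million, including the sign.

MPC = ΔC/ΔYd = (429.81 − 175)/(555 − 248) = 254.81/307 = 0.83.
The transfer change shifts disposable income by −€132 million, so first-round consumption changes by c·ΔTR = 0.83 × (−€132 million) = −€109.56 million.
Expenditure multiplier = 1/(1 − c + m) = 1/(1 − 0.83 + 0.43) = 1/0.6 ≈ 1.667.
The transfer multiplier is c × k ≈ 1.383, so ΔY = k × (c·ΔTR) = (−€109.56 million) / 0.6 ≈ −€183 million.

−€183 million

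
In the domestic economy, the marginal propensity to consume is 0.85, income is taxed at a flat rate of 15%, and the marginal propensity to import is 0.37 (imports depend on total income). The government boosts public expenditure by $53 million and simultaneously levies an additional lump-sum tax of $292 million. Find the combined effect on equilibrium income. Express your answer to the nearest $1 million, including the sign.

−$301 million

Expenditure multiplier = 1/(1 − c(1−t) + m) = 1/(1 − 0.85×0.85 + 0.37) = 1/0.6475 ≈ 1.544.
ΔG contributes k·ΔG = (+$53 million) / 0.6475 ≈ +$81.9 million.
ΔT of +$292 million changes first-round spending by −c·ΔT = −$248.2 million, contributing k·(−c·ΔT) = (−$248.2 million) / 0.6475 ≈ −$383.3 million.
Net ΔY = k(ΔG − c·ΔT) = (−$195.2 million) / 0.6475 ≈ −$301 million.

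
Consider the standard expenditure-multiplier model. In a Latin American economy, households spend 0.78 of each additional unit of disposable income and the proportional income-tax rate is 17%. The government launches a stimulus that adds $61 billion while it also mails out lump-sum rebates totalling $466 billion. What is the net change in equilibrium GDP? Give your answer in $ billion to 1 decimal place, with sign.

Expenditure multiplier = 1/(1 − c(1−t)) = 1/(1 − 0.78×0.83) = 1/0.3526 ≈ 2.836.
ΔG contributes k·ΔG = (+$61 billion) / 0.3526 ≈ +$173 billion.
ΔT of −$466 billion changes first-round spending by −c·ΔT = +$363.48 billion, contributing k·(−c·ΔT) = (+$363.48 billion) / 0.3526 ≈ +$1,030.9 billion.
Net ΔY = k(ΔG − c·ΔT) = (+$424.48 billion) / 0.3526 ≈ +$1,203.9 billion.

+$1,203.9 billion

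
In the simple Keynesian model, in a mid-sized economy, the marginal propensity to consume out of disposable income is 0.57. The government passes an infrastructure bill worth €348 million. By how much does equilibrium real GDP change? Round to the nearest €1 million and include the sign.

+€809 million

Expenditure multiplier = 1/(1 − MPC) = 1/(1 − 0.57) = 1/0.43 ≈ 2.326.
ΔY = k × ΔG = (+€348 million) / 0.43 ≈ +€809 million.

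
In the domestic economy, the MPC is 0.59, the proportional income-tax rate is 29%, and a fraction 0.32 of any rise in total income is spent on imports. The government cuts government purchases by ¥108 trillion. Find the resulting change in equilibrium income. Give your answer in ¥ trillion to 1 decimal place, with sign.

−¥119.9 trillion

Spending multiplier = 1/(1 − c(1−t) + m) = 1/(1 − 0.59×0.71 + 0.32) = 1/0.9011 ≈ 1.11.
ΔY = k × ΔG = (−¥108 trillion) / 0.9011 ≈ −¥119.9 trillion.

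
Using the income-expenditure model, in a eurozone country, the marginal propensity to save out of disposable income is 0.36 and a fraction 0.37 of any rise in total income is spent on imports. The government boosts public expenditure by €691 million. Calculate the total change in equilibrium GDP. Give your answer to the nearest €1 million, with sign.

MPC = 1 − MPS = 1 − 0.36 = 0.64.
Expenditure multiplier = 1/(1 − c + m) = 1/(1 − 0.64 + 0.37) = 1/0.73 ≈ 1.37.
ΔY = k × ΔG = (+€691 million) / 0.73 ≈ +€947 million.

+€947 million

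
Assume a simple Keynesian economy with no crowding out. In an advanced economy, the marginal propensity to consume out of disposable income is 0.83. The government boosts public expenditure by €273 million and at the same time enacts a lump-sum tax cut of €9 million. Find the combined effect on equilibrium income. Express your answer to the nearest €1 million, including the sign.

+€1,650 million

Expenditure multiplier = 1/(1 − MPC) = 1/(1 − 0.83) = 1/0.17 ≈ 5.882.
ΔG contributes k·ΔG = (+€273 million) / 0.17 ≈ +€1,605.9 million.
ΔT of −€9 million changes first-round spending by −c·ΔT = +€7.47 million, contributing k·(−c·ΔT) = (+€7.47 million) / 0.17 ≈ +€43.9 million.
Net ΔY = k(ΔG − c·ΔT) = (+€280.47 million) / 0.17 ≈ +€1,650 million.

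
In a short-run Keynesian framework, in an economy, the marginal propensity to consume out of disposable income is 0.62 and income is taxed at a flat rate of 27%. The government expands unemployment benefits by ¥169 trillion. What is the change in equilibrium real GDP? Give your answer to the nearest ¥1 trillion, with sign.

+¥191 trillion

The transfer change shifts disposable income by +¥169 trillion, so first-round consumption changes by c·ΔTR = 0.62 × (+¥169 trillion) = +¥104.78 trillion.
Expenditure multiplier = 1/(1 − c(1−t)) = 1/(1 − 0.62×0.73) = 1/0.5474 ≈ 1.827.
The transfer multiplier is c × k ≈ 1.133, so ΔY = k × (c·ΔTR) = (+¥104.78 trillion) / 0.5474 ≈ +¥191 trillion.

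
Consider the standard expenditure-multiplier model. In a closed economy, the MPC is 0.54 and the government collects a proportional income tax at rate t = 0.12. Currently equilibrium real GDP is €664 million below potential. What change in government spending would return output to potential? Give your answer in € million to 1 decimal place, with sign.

Spending multiplier = 1/(1 − c(1−t)) = 1/(1 − 0.54×0.88) = 1/0.5248 ≈ 1.905.
Need ΔY = +€664 million, so ΔG = ΔY/k = (+€664 million) × 0.5248 ≈ +€348.5 million.
The government should increase government spending by €348.5 million.

+€348.5 million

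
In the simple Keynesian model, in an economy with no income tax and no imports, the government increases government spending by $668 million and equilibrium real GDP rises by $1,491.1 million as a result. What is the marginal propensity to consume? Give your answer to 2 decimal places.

0.55

Implied spending multiplier k = ΔY/ΔG = 1,491.1/668 ≈ 2.2322.
Since k = 1/(1 − MPC), MPC = 1 − 1/k = 1 − ΔG/ΔY = 1 − 668/1,491.1 ≈ 0.55.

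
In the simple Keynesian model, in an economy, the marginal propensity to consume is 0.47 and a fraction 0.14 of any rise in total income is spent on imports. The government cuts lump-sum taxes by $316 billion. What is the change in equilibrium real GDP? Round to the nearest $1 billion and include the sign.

+$222 billion

A lump-sum tax change of −$316 billion shifts disposable income by +$316 billion; first-round consumption changes by −c × ΔT = −0.47 × (−$316 billion) = +$148.52 billion.
Expenditure multiplier = 1/(1 − c + m) = 1/(1 − 0.47 + 0.14) = 1/0.67 ≈ 1.493.
The tax multiplier is −c × k ≈ −0.701, so ΔY = k × (−c·ΔT) = (+$148.52 billion) / 0.67 ≈ +$222 billion.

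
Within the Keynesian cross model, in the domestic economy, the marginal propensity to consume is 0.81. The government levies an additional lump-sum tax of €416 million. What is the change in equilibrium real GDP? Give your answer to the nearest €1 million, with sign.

−€1,773 million

A lump-sum tax change of +€416 million shifts disposable income by −€416 million; first-round consumption changes by −c × ΔT = −0.81 × (+€416 million) = −€336.96 million.
Expenditure multiplier = 1/(1 − MPC) = 1/(1 − 0.81) = 1/0.19 ≈ 5.263.
The tax multiplier is −c × k ≈ −4.263, so ΔY = k × (−c·ΔT) = (−€336.96 million) / 0.19 ≈ −€1,773 million.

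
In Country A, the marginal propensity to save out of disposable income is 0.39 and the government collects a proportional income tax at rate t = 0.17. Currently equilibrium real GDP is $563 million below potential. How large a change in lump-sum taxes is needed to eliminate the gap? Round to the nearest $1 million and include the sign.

−$456 million

MPC = 1 − MPS = 1 − 0.39 = 0.61.
Spending multiplier = 1/(1 − c(1−t)) = 1/(1 − 0.61×0.83) = 1/0.4937 ≈ 2.026.
Tax multiplier = −c·k = −0.61/0.4937 ≈ −1.236. Need ΔY = +$563 million, so ΔT = ΔY/(−c·k) = −(+$563 million) × 0.4937 / 0.61 ≈ −$456 million.
The government should cut lump-sum taxes by $456 million.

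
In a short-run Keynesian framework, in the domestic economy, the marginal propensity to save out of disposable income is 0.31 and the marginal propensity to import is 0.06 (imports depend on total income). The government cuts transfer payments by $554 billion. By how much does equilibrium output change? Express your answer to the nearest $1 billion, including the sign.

MPC = 1 − MPS = 1 − 0.31 = 0.69.
The transfer change shifts disposable income by −$554 billion, so first-round consumption changes by c·ΔTR = 0.69 × (−$554 billion) = −$382.26 billion.
Expenditure multiplier = 1/(1 − c + m) = 1/(1 − 0.69 + 0.06) = 1/0.37 ≈ 2.703.
The transfer multiplier is c × k ≈ 1.865, so ΔY = k × (c·ΔTR) = (−$382.26 billion) / 0.37 ≈ −$1,033 billion.

−$1,033 billion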